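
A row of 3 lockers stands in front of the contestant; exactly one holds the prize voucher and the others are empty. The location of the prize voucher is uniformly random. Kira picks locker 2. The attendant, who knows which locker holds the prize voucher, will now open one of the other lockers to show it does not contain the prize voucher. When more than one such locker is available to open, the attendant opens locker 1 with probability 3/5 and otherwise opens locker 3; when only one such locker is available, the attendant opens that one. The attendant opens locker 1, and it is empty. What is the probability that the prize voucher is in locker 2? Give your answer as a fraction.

3/8

Condition on the true location of the prize voucher.
If it is in locker 1 (prior 1/3): the attendant opened locker 1, so this case is ruled out; weight (1/3)·0 = 0.
If it is in locker 2 (prior 1/3): locker 1 is available, opened with probability 3/5; weight (1/3)·(3/5) = 1/5.
If it is in locker 3 (prior 1/3): only locker 1 is available, probability 1; weight (1/3)·1 = 1/3.
The weights sum to 8/15.
So P(the prize voucher in locker 2 | the attendant opened locker 1) = (1/5) / (8/15) = 3/8.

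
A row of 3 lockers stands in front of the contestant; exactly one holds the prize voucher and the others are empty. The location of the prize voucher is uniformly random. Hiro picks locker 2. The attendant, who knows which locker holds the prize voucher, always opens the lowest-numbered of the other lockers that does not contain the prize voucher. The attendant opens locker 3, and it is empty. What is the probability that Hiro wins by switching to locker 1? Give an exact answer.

1

Apply Bayes' rule, conditioning on where the prize voucher actually is.
If it is in locker 1 (prior 1/3): locker 3 is the lowest-numbered option available, probability 1; weight (1/3)·1 = 1/3.
If it is in locker 2 (prior 1/3): the attendant would have opened locker 1 instead, probability 0; weight (1/3)·0 = 0.
If it is in locker 3 (prior 1/3): the attendant opened locker 3, so this case is ruled out; weight (1/3)·0 = 0.
The weights sum to 1/3.
So P(the prize voucher in locker 1 | the attendant opened locker 3) = (1/3) / (1/3) = 1.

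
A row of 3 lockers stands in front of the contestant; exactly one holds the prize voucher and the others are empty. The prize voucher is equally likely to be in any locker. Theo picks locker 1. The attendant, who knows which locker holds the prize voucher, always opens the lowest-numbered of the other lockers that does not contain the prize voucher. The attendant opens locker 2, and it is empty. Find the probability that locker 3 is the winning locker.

Apply Bayes' rule, conditioning on where the prize voucher actually is.
If it is in either of lockers 1 and 3 (prior 1/3 each): locker 2 is the lowest-numbered option available, probability 1; weight (1/3)·1 = 1/3 each.
If it is in locker 2 (prior 1/3): the attendant opened locker 2, so this case is ruled out; weight (1/3)·0 = 0.
The weights sum to 2/3.
So P(the prize voucher in locker 3 | the attendant opened locker 2) = (1/3) / (2/3) = 1/2.

1/2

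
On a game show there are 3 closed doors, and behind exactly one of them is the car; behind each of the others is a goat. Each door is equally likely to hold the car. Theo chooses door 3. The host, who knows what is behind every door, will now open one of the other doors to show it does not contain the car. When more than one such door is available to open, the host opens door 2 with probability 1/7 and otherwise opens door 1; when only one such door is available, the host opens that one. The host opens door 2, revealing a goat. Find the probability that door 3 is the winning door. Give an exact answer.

1/8

Consider each possible location of the car in turn.
If it is behind door 1 (prior 1/3): only door 2 is available, probability 1; weight (1/3)·1 = 1/3.
If it is behind door 2 (prior 1/3): the host opened door 2, so this case is ruled out; weight (1/3)·0 = 0.
If it is behind door 3 (prior 1/3): door 2 is available, opened with probability 1/7; weight (1/3)·(1/7) = 1/21.
The weights sum to 8/21.
So P(the car behind door 3 | the host opened door 2) = (1/21) / (8/21) = 1/8.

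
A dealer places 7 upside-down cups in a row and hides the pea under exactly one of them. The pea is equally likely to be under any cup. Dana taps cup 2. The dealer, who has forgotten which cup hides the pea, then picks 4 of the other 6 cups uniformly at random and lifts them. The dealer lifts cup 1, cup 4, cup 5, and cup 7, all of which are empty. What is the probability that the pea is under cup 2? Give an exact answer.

1/3

Because the dealer chose which cups to lift without knowing where the pea is, the choice is independent of the prize location. Learning that none of the 4 opened cups holds the pea simply rules out those 4 locations and leaves the remaining 3 cups still equally likely by symmetry.
So P(the pea under cup 2) = 1/3.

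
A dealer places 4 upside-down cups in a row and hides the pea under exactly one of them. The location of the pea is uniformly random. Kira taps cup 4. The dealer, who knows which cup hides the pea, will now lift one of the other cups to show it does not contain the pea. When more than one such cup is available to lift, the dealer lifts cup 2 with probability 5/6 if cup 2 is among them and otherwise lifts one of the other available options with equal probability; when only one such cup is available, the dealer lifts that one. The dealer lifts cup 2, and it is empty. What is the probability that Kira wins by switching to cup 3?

1/3

Consider each possible location of the pea in turn.
If it is under any of cups 1, 3, and 4 (prior 1/4 each): cup 2 is available, opened with probability 5/6; weight (1/4)·(5/6) = 5/24 each.
If it is under cup 2 (prior 1/4): the dealer opened cup 2, so this case is ruled out; weight (1/4)·0 = 0.
The weights sum to 5/8.
So P(the pea under cup 3 | the dealer opened cup 2) = (5/24) / (5/8) = 1/3.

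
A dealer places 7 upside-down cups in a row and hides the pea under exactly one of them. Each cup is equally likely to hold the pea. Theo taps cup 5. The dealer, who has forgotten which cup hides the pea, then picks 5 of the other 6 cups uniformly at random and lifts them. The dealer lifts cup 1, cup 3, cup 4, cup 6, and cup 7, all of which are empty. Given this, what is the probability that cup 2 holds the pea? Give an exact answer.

Condition on the true location of the pea.
If it is under any of cups 1, 3, 4, 6, and 7 (prior 1/7 each): that cup was opened and seen not to hold the prize — ruled out; weight (1/7)·0 = 0 each.
If it is under either of cups 2 and 5 (prior 1/7 each): the dealer picks exactly this set with probability 1/6 regardless, and none is the prize; weight (1/7)·(1/6) = 1/42 each.
The weights sum to 1/21.
So P(the pea under cup 2 | the dealer opened cup 1, cup 3, cup 4, cup 6, and cup 7) = (1/42) / (1/21) = 1/2.

1/2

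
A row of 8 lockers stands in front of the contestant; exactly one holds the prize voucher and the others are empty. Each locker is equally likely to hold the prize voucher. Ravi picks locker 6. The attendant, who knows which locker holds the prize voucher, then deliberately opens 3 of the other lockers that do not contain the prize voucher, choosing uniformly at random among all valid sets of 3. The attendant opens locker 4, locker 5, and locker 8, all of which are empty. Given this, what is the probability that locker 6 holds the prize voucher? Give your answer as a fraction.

Apply Bayes' rule, conditioning on where the prize voucher actually is.
If it is in any of lockers 1, 2, 3, and 7 (prior 1/8 each): the attendant has 20 equally likely choices, so probability 1/20; weight (1/8)·(1/20) = 1/160 each.
If it is in any of lockers 4, 5, and 8 (prior 1/8 each): that locker was opened and seen not to hold the prize — ruled out; weight (1/8)·0 = 0 each.
If it is in locker 6 (prior 1/8): the attendant has 35 equally likely choices, so probability 1/35; weight (1/8)·(1/35) = 1/280.
The weights sum to 1/35.
So P(the prize voucher in locker 6 | the attendant opened locker 4, locker 5, and locker 8) = (1/280) / (1/35) = 1/8.

1/8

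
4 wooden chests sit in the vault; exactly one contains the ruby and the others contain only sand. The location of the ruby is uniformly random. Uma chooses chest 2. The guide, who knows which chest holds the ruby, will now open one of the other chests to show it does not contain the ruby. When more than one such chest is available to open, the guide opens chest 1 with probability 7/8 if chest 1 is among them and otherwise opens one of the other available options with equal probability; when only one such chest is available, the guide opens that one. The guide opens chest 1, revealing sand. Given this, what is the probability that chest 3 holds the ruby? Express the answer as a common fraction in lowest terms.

Condition on the true location of the ruby.
If it is in chest 1 (prior 1/4): the guide opened chest 1, so this case is ruled out; weight (1/4)·0 = 0.
If it is in any of chests 2, 3, and 4 (prior 1/4 each): chest 1 is available, opened with probability 7/8; weight (1/4)·(7/8) = 7/32 each.
The weights sum to 21/32.
So P(the ruby in chest 3 | the guide opened chest 1) = (7/32) / (21/32) = 1/3.

1/3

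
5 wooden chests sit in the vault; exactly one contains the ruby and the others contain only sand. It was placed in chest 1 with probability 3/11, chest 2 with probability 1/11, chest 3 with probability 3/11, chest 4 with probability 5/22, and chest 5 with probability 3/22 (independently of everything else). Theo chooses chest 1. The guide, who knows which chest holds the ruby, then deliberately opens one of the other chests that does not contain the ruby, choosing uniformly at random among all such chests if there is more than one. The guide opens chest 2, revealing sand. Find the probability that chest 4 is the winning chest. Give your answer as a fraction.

Consider each possible location of the ruby in turn.
If it is in chest 1 (prior 3/11): the guide has 4 equally likely choices, so probability 1/4; weight (3/11)·(1/4) = 3/44.
If it is in chest 2 (prior 1/11): the guide opened chest 2, so this case is ruled out; weight (1/11)·0 = 0.
If it is in chest 3 (prior 3/11): the guide has 3 equally likely choices, so probability 1/3; weight (3/11)·(1/3) = 1/11.
If it is in chest 4 (prior 5/22): the guide has 3 equally likely choices, so probability 1/3; weight (5/22)·(1/3) = 5/66.
If it is in chest 5 (prior 3/22): the guide has 3 equally likely choices, so probability 1/3; weight (3/22)·(1/3) = 1/22.
The weights sum to 37/132.
So P(the ruby in chest 4 | the guide opened chest 2) = (5/66) / (37/132) = 10/37.

10/37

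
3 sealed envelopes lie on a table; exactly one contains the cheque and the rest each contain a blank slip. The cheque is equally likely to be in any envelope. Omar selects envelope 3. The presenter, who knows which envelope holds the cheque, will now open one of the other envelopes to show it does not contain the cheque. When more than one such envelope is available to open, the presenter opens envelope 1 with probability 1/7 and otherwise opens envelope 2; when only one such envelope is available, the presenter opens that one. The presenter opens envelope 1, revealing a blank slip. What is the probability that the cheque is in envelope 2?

Apply Bayes' rule, conditioning on where the cheque actually is.
If it is in envelope 1 (prior 1/3): the presenter opened envelope 1, so this case is ruled out; weight (1/3)·0 = 0.
If it is in envelope 2 (prior 1/3): only envelope 1 is available, probability 1; weight (1/3)·1 = 1/3.
If it is in envelope 3 (prior 1/3): envelope 1 is available, opened with probability 1/7; weight (1/3)·(1/7) = 1/21.
The weights sum to 8/21.
So P(the cheque in envelope 2 | the presenter opened envelope 1) = (1/3) / (8/21) = 7/8.

7/8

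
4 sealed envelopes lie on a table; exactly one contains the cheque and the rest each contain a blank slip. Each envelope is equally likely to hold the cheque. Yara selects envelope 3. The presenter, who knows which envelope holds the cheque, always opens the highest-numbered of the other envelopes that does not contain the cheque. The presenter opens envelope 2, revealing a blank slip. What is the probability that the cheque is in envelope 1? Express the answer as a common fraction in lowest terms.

0

Apply Bayes' rule, conditioning on where the cheque actually is.
If it is in either of envelopes 1 and 3 (prior 1/4 each): the presenter would have opened envelope 4 instead, probability 0; weight (1/4)·0 = 0 each.
If it is in envelope 2 (prior 1/4): the presenter opened envelope 2, so this case is ruled out; weight (1/4)·0 = 0.
If it is in envelope 4 (prior 1/4): envelope 2 is the highest-numbered option available, probability 1; weight (1/4)·1 = 1/4.
The weights sum to 1/4.
So P(the cheque in envelope 1 | the presenter opened envelope 2) = 0 / (1/4) = 0.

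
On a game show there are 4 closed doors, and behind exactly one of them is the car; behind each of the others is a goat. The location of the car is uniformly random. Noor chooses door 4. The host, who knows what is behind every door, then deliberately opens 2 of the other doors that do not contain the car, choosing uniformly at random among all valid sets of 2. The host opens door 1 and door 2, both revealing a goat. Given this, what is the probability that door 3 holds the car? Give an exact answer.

3/4

Condition on the true location of the car.
If it is behind either of doors 1 and 2 (prior 1/4 each): that door was opened and seen not to hold the prize — ruled out; weight (1/4)·0 = 0 each.
If it is behind door 3 (prior 1/4): the host has no choice, probability 1; weight (1/4)·1 = 1/4.
If it is behind door 4 (prior 1/4): the host has 3 equally likely choices, so probability 1/3; weight (1/4)·(1/3) = 1/12.
The weights sum to 1/3.
So P(the car behind door 3 | the host opened door 1 and door 2) = (1/4) / (1/3) = 3/4.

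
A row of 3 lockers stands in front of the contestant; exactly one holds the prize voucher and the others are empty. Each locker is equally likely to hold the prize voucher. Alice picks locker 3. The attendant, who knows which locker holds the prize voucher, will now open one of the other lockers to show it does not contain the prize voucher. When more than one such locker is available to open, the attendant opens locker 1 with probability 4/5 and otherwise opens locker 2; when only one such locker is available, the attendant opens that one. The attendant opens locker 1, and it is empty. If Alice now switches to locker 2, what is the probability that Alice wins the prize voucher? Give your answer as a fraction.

Condition on the true location of the prize voucher.
If it is in locker 1 (prior 1/3): the attendant opened locker 1, so this case is ruled out; weight (1/3)·0 = 0.
If it is in locker 2 (prior 1/3): only locker 1 is available, probability 1; weight (1/3)·1 = 1/3.
If it is in locker 3 (prior 1/3): locker 1 is available, opened with probability 4/5; weight (1/3)·(4/5) = 4/15.
The weights sum to 3/5.
So P(the prize voucher in locker 2 | the attendant opened locker 1) = (1/3) / (3/5) = 5/9.

5/9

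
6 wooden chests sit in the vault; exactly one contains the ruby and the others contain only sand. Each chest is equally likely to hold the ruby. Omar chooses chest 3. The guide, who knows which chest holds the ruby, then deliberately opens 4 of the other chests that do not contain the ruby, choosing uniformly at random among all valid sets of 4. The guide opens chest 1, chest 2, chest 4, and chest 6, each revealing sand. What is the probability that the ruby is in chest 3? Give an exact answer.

Consider each possible location of the ruby in turn.
If it is in any of chests 1, 2, 4, and 6 (prior 1/6 each): that chest was opened and seen not to hold the prize — ruled out; weight (1/6)·0 = 0 each.
If it is in chest 3 (prior 1/6): the guide has 5 equally likely choices, so probability 1/5; weight (1/6)·(1/5) = 1/30.
If it is in chest 5 (prior 1/6): the guide has no choice, probability 1; weight (1/6)·1 = 1/6.
The weights sum to 1/5.
So P(the ruby in chest 3 | the guide opened chest 1, chest 2, chest 4, and chest 6) = (1/30) / (1/5) = 1/6.

1/6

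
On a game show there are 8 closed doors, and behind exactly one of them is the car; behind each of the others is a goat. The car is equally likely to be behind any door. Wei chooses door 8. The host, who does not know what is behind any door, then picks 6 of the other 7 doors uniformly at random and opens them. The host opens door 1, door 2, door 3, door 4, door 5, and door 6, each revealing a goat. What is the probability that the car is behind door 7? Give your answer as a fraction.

Condition on the true location of the car.
If it is behind any of doors 1, 2, 3, 4, 5, and 6 (prior 1/8 each): that door was opened and seen not to hold the prize — ruled out; weight (1/8)·0 = 0 each.
If it is behind either of doors 7 and 8 (prior 1/8 each): the host picks exactly this set with probability 1/7 regardless, and none is the prize; weight (1/8)·(1/7) = 1/56 each.
The weights sum to 1/28.
So P(the car behind door 7 | the host opened door 1, door 2, door 3, door 4, door 5, and door 6) = (1/56) / (1/28) = 1/2.

1/2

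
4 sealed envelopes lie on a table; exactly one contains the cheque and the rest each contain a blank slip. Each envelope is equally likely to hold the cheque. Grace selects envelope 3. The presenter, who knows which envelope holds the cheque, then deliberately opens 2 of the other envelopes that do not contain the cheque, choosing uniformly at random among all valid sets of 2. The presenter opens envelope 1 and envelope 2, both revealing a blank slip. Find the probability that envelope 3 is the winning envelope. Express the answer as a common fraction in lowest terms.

Consider each possible location of the cheque in turn.
If it is in either of envelopes 1 and 2 (prior 1/4 each): that envelope was opened and seen not to hold the prize — ruled out; weight (1/4)·0 = 0 each.
If it is in envelope 3 (prior 1/4): the presenter has 3 equally likely choices, so probability 1/3; weight (1/4)·(1/3) = 1/12.
If it is in envelope 4 (prior 1/4): the presenter has no choice, probability 1; weight (1/4)·1 = 1/4.
The weights sum to 1/3.
So P(the cheque in envelope 3 | the presenter opened envelope 1 and envelope 2) = (1/12) / (1/3) = 1/4.

1/4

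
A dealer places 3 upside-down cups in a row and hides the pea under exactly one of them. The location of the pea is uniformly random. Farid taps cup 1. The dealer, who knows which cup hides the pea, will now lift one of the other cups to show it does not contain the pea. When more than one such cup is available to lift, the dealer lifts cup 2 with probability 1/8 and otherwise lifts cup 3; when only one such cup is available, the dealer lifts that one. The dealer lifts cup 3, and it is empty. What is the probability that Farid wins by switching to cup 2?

8/15

Consider each possible location of the pea in turn.
If it is under cup 1 (prior 1/3): cup 2 is available but not opened, probability 7/8; weight (1/3)·(7/8) = 7/24.
If it is under cup 2 (prior 1/3): only cup 3 is available, probability 1; weight (1/3)·1 = 1/3.
If it is under cup 3 (prior 1/3): the dealer opened cup 3, so this case is ruled out; weight (1/3)·0 = 0.
The weights sum to 5/8.
So P(the pea under cup 2 | the dealer opened cup 3) = (1/3) / (5/8) = 8/15.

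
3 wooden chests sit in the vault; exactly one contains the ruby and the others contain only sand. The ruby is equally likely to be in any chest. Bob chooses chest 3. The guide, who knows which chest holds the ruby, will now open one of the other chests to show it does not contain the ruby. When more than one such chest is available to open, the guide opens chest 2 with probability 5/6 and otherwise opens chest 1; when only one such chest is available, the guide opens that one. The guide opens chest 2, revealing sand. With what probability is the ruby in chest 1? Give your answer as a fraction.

6/11

Apply Bayes' rule, conditioning on where the ruby actually is.
If it is in chest 1 (prior 1/3): only chest 2 is available, probability 1; weight (1/3)·1 = 1/3.
If it is in chest 2 (prior 1/3): the guide opened chest 2, so this case is ruled out; weight (1/3)·0 = 0.
If it is in chest 3 (prior 1/3): chest 2 is available, opened with probability 5/6; weight (1/3)·(5/6) = 5/18.
The weights sum to 11/18.
So P(the ruby in chest 1 | the guide opened chest 2) = (1/3) / (11/18) = 6/11.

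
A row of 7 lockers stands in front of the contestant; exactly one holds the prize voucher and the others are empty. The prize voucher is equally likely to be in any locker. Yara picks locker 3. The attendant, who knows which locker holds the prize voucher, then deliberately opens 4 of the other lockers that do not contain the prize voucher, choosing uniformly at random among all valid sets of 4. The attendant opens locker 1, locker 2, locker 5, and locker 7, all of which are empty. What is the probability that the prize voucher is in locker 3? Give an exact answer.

1/7

Apply Bayes' rule, conditioning on where the prize voucher actually is.
If it is in any of lockers 1, 2, 5, and 7 (prior 1/7 each): that locker was opened and seen not to hold the prize — ruled out; weight (1/7)·0 = 0 each.
If it is in locker 3 (prior 1/7): the attendant has 15 equally likely choices, so probability 1/15; weight (1/7)·(1/15) = 1/105.
If it is in either of lockers 4 and 6 (prior 1/7 each): the attendant has 5 equally likely choices, so probability 1/5; weight (1/7)·(1/5) = 1/35 each.
The weights sum to 1/15.
So P(the prize voucher in locker 3 | the attendant opened locker 1, locker 2, locker 5, and locker 7) = (1/105) / (1/15) = 1/7.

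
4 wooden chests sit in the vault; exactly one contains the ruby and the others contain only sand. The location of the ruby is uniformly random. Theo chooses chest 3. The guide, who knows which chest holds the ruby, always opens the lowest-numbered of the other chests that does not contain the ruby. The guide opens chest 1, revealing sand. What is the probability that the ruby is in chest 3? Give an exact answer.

Apply Bayes' rule, conditioning on where the ruby actually is.
If it is in chest 1 (prior 1/4): the guide opened chest 1, so this case is ruled out; weight (1/4)·0 = 0.
If it is in any of chests 2, 3, and 4 (prior 1/4 each): chest 1 is the lowest-numbered option available, probability 1; weight (1/4)·1 = 1/4 each.
The weights sum to 3/4.
So P(the ruby in chest 3 | the guide opened chest 1) = (1/4) / (3/4) = 1/3.

1/3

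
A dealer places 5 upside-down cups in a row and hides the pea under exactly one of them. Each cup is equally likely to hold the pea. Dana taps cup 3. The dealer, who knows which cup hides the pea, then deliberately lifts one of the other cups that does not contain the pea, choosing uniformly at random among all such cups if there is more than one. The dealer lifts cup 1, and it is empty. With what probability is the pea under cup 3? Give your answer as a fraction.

Consider each possible location of the pea in turn.
If it is under cup 1 (prior 1/5): the dealer opened cup 1, so this case is ruled out; weight (1/5)·0 = 0.
If it is under any of cups 2, 4, and 5 (prior 1/5 each): the dealer has 3 equally likely choices, so probability 1/3; weight (1/5)·(1/3) = 1/15 each.
If it is under cup 3 (prior 1/5): the dealer has 4 equally likely choices, so probability 1/4; weight (1/5)·(1/4) = 1/20.
The weights sum to 1/4.
So P(the pea under cup 3 | the dealer opened cup 1) = (1/20) / (1/4) = 1/5.

1/5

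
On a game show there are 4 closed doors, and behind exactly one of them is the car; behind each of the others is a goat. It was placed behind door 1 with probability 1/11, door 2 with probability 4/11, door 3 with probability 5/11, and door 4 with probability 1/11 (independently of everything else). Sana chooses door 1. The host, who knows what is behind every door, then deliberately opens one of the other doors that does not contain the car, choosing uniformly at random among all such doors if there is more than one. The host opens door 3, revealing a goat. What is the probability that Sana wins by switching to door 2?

12/17

Apply Bayes' rule, conditioning on where the car actually is.
If it is behind door 1 (prior 1/11): the host has 3 equally likely choices, so probability 1/3; weight (1/11)·(1/3) = 1/33.
If it is behind door 2 (prior 4/11): the host has 2 equally likely choices, so probability 1/2; weight (4/11)·(1/2) = 2/11.
If it is behind door 3 (prior 5/11): the host opened door 3, so this case is ruled out; weight (5/11)·0 = 0.
If it is behind door 4 (prior 1/11): the host has 2 equally likely choices, so probability 1/2; weight (1/11)·(1/2) = 1/22.
The weights sum to 17/66.
So P(the car behind door 2 | the host opened door 3) = (2/11) / (17/66) = 12/17.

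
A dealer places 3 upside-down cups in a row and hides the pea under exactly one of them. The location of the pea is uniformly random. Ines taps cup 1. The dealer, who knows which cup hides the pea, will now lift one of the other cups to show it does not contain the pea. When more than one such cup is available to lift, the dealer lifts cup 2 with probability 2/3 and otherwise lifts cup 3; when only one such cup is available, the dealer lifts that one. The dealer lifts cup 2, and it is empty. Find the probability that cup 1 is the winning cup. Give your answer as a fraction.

Apply Bayes' rule, conditioning on where the pea actually is.
If it is under cup 1 (prior 1/3): cup 2 is available, opened with probability 2/3; weight (1/3)·(2/3) = 2/9.
If it is under cup 2 (prior 1/3): the dealer opened cup 2, so this case is ruled out; weight (1/3)·0 = 0.
If it is under cup 3 (prior 1/3): only cup 2 is available, probability 1; weight (1/3)·1 = 1/3.
The weights sum to 5/9.
So P(the pea under cup 1 | the dealer opened cup 2) = (2/9) / (5/9) = 2/5.

2/5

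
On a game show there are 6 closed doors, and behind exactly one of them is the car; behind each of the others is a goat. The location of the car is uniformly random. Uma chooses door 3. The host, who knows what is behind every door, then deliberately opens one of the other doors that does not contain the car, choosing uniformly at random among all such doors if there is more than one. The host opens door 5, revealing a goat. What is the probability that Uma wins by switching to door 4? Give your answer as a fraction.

Consider each possible location of the car in turn.
If it is behind any of doors 1, 2, 4, and 6 (prior 1/6 each): the host has 4 equally likely choices, so probability 1/4; weight (1/6)·(1/4) = 1/24 each.
If it is behind door 3 (prior 1/6): the host has 5 equally likely choices, so probability 1/5; weight (1/6)·(1/5) = 1/30.
If it is behind door 5 (prior 1/6): the host opened door 5, so this case is ruled out; weight (1/6)·0 = 0.
The weights sum to 1/5.
So P(the car behind door 4 | the host opened door 5) = (1/24) / (1/5) = 5/24.

5/24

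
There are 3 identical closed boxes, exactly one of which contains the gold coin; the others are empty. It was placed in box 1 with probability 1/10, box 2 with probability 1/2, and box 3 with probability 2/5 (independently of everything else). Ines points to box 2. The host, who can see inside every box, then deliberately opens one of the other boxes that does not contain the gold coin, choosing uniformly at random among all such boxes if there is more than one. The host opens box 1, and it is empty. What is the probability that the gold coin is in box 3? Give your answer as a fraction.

Apply Bayes' rule, conditioning on where the gold coin actually is.
If it is in box 1 (prior 1/10): the host opened box 1, so this case is ruled out; weight (1/10)·0 = 0.
If it is in box 2 (prior 1/2): the host has 2 equally likely choices, so probability 1/2; weight (1/2)·(1/2) = 1/4.
If it is in box 3 (prior 2/5): the host has no choice, probability 1; weight (2/5)·1 = 2/5.
The weights sum to 13/20.
So P(the gold coin in box 3 | the host opened box 1) = (2/5) / (13/20) = 8/13.

8/13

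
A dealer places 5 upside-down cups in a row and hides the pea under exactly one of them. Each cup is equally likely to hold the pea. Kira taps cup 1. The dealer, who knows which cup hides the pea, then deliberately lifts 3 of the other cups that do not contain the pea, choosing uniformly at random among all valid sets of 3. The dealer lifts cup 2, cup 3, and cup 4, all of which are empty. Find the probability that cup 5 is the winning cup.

Condition on the true location of the pea.
If it is under cup 1 (prior 1/5): the dealer has 4 equally likely choices, so probability 1/4; weight (1/5)·(1/4) = 1/20.
If it is under any of cups 2, 3, and 4 (prior 1/5 each): that cup was opened and seen not to hold the prize — ruled out; weight (1/5)·0 = 0 each.
If it is under cup 5 (prior 1/5): the dealer has no choice, probability 1; weight (1/5)·1 = 1/5.
The weights sum to 1/4.
So P(the pea under cup 5 | the dealer opened cup 2, cup 3, and cup 4) = (1/5) / (1/4) = 4/5.

4/5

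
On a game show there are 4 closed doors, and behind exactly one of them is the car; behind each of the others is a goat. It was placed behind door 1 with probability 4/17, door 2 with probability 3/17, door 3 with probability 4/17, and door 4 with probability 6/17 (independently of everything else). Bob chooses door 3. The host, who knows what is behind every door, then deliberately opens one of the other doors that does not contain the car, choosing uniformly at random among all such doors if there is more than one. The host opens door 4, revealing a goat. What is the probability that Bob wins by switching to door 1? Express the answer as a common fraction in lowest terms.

12/29

Condition on the true location of the car.
If it is behind door 1 (prior 4/17): the host has 2 equally likely choices, so probability 1/2; weight (4/17)·(1/2) = 2/17.
If it is behind door 2 (prior 3/17): the host has 2 equally likely choices, so probability 1/2; weight (3/17)·(1/2) = 3/34.
If it is behind door 3 (prior 4/17): the host has 3 equally likely choices, so probability 1/3; weight (4/17)·(1/3) = 4/51.
If it is behind door 4 (prior 6/17): the host opened door 4, so this case is ruled out; weight (6/17)·0 = 0.
The weights sum to 29/102.
So P(the car behind door 1 | the host opened door 4) = (2/17) / (29/102) = 12/29.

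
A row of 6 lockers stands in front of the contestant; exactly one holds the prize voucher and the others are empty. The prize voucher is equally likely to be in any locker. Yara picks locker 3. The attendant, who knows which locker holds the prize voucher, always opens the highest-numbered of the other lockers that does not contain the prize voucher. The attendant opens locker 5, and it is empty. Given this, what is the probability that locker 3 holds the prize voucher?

0

Consider each possible location of the prize voucher in turn.
If it is in any of lockers 1, 2, 3, and 4 (prior 1/6 each): the attendant would have opened locker 6 instead, probability 0; weight (1/6)·0 = 0 each.
If it is in locker 5 (prior 1/6): the attendant opened locker 5, so this case is ruled out; weight (1/6)·0 = 0.
If it is in locker 6 (prior 1/6): locker 5 is the highest-numbered option available, probability 1; weight (1/6)·1 = 1/6.
The weights sum to 1/6.
So P(the prize voucher in locker 3 | the attendant opened locker 5) = 0 / (1/6) = 0.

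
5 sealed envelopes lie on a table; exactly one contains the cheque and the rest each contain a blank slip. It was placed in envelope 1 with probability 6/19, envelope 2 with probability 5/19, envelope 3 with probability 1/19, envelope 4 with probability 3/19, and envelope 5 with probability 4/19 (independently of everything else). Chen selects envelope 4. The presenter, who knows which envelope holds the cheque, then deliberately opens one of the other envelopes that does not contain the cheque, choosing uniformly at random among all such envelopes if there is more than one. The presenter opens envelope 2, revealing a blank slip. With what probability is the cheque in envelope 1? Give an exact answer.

24/53

Condition on the true location of the cheque.
If it is in envelope 1 (prior 6/19): the presenter has 3 equally likely choices, so probability 1/3; weight (6/19)·(1/3) = 2/19.
If it is in envelope 2 (prior 5/19): the presenter opened envelope 2, so this case is ruled out; weight (5/19)·0 = 0.
If it is in envelope 3 (prior 1/19): the presenter has 3 equally likely choices, so probability 1/3; weight (1/19)·(1/3) = 1/57.
If it is in envelope 4 (prior 3/19): the presenter has 4 equally likely choices, so probability 1/4; weight (3/19)·(1/4) = 3/76.
If it is in envelope 5 (prior 4/19): the presenter has 3 equally likely choices, so probability 1/3; weight (4/19)·(1/3) = 4/57.
The weights sum to 53/228.
So P(the cheque in envelope 1 | the presenter opened envelope 2) = (2/19) / (53/228) = 24/53.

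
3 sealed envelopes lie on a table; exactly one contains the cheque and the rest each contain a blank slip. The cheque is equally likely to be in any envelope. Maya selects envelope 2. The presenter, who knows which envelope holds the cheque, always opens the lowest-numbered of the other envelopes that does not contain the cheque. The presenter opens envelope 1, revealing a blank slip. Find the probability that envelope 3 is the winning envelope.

1/2

Consider each possible location of the cheque in turn.
If it is in envelope 1 (prior 1/3): the presenter opened envelope 1, so this case is ruled out; weight (1/3)·0 = 0.
If it is in either of envelopes 2 and 3 (prior 1/3 each): envelope 1 is the lowest-numbered option available, probability 1; weight (1/3)·1 = 1/3 each.
The weights sum to 2/3.
So P(the cheque in envelope 3 | the presenter opened envelope 1) = (1/3) / (2/3) = 1/2.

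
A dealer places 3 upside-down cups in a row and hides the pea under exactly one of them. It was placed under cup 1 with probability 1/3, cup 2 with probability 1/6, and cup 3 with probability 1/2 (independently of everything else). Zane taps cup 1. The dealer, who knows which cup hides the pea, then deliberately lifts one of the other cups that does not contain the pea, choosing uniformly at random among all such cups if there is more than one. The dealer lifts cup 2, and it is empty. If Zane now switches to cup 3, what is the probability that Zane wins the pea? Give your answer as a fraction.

Consider each possible location of the pea in turn.
If it is under cup 1 (prior 1/3): the dealer has 2 equally likely choices, so probability 1/2; weight (1/3)·(1/2) = 1/6.
If it is under cup 2 (prior 1/6): the dealer opened cup 2, so this case is ruled out; weight (1/6)·0 = 0.
If it is under cup 3 (prior 1/2): the dealer has no choice, probability 1; weight (1/2)·1 = 1/2.
The weights sum to 2/3.
So P(the pea under cup 3 | the dealer opened cup 2) = (1/2) / (2/3) = 3/4.

3/4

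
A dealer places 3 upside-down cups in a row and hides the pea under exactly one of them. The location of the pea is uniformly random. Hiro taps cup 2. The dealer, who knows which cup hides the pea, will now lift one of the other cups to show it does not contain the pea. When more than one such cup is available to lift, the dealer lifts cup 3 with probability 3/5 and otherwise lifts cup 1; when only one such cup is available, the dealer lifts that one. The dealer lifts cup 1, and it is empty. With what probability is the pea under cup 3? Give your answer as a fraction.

Apply Bayes' rule, conditioning on where the pea actually is.
If it is under cup 1 (prior 1/3): the dealer opened cup 1, so this case is ruled out; weight (1/3)·0 = 0.
If it is under cup 2 (prior 1/3): cup 3 is available but not opened, probability 2/5; weight (1/3)·(2/5) = 2/15.
If it is under cup 3 (prior 1/3): only cup 1 is available, probability 1; weight (1/3)·1 = 1/3.
The weights sum to 7/15.
So P(the pea under cup 3 | the dealer opened cup 1) = (1/3) / (7/15) = 5/7.

5/7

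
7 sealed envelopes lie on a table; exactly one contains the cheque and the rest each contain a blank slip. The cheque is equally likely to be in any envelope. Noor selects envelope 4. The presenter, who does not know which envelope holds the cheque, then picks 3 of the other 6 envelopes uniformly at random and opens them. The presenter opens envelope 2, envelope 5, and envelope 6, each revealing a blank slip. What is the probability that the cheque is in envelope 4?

1/4

Apply Bayes' rule, conditioning on where the cheque actually is.
If it is in any of envelopes 1, 3, 4, and 7 (prior 1/7 each): the presenter picks exactly this set with probability 1/20 regardless, and none is the prize; weight (1/7)·(1/20) = 1/140 each.
If it is in any of envelopes 2, 5, and 6 (prior 1/7 each): that envelope was opened and seen not to hold the prize — ruled out; weight (1/7)·0 = 0 each.
The weights sum to 1/35.
So P(the cheque in envelope 4 | the presenter opened envelope 2, envelope 5, and envelope 6) = (1/140) / (1/35) = 1/4.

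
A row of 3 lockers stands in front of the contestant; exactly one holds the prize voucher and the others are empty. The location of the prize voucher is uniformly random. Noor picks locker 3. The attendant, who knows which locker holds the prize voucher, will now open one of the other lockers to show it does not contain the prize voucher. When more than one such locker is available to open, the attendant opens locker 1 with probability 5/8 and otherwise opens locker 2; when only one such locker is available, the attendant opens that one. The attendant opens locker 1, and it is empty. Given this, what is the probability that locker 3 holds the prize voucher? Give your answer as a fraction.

5/13

Condition on the true location of the prize voucher.
If it is in locker 1 (prior 1/3): the attendant opened locker 1, so this case is ruled out; weight (1/3)·0 = 0.
If it is in locker 2 (prior 1/3): only locker 1 is available, probability 1; weight (1/3)·1 = 1/3.
If it is in locker 3 (prior 1/3): locker 1 is available, opened with probability 5/8; weight (1/3)·(5/8) = 5/24.
The weights sum to 13/24.
So P(the prize voucher in locker 3 | the attendant opened locker 1) = (5/24) / (13/24) = 5/13.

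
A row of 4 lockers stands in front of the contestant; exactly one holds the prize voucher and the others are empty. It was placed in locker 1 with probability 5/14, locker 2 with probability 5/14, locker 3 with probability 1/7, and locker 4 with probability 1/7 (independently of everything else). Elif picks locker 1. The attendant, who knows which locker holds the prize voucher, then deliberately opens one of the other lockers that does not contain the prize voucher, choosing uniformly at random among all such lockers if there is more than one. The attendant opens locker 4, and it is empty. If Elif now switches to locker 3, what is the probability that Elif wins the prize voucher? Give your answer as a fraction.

6/31

Consider each possible location of the prize voucher in turn.
If it is in locker 1 (prior 5/14): the attendant has 3 equally likely choices, so probability 1/3; weight (5/14)·(1/3) = 5/42.
If it is in locker 2 (prior 5/14): the attendant has 2 equally likely choices, so probability 1/2; weight (5/14)·(1/2) = 5/28.
If it is in locker 3 (prior 1/7): the attendant has 2 equally likely choices, so probability 1/2; weight (1/7)·(1/2) = 1/14.
If it is in locker 4 (prior 1/7): the attendant opened locker 4, so this case is ruled out; weight (1/7)·0 = 0.
The weights sum to 31/84.
So P(the prize voucher in locker 3 | the attendant opened locker 4) = (1/14) / (31/84) = 6/31.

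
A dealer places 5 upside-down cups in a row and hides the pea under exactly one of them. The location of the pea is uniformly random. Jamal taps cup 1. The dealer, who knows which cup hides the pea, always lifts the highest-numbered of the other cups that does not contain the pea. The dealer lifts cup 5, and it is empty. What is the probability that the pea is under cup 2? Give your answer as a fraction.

Consider each possible location of the pea in turn.
If it is under any of cups 1, 2, 3, and 4 (prior 1/5 each): cup 5 is the highest-numbered option available, probability 1; weight (1/5)·1 = 1/5 each.
If it is under cup 5 (prior 1/5): the dealer opened cup 5, so this case is ruled out; weight (1/5)·0 = 0.
The weights sum to 4/5.
So P(the pea under cup 2 | the dealer opened cup 5) = (1/5) / (4/5) = 1/4.

1/4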